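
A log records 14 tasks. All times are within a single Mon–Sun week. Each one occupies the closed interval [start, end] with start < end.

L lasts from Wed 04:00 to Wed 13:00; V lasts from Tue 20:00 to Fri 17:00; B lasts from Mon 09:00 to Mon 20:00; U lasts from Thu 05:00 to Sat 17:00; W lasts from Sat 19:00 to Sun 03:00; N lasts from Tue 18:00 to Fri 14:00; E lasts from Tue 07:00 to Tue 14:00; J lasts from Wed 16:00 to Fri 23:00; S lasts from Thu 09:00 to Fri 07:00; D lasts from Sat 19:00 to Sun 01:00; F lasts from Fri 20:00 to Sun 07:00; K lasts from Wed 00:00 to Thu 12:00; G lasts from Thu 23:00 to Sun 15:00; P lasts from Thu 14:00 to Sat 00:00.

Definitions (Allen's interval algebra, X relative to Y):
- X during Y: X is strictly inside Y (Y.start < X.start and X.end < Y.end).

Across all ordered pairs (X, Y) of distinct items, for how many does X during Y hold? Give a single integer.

Checking all 182 ordered pairs for relation 'during'; matching pairs in alphabetical order:
(D, F): D during F ✓
(D, G): D during G ✓
(F, G): F during G ✓
(K, N): K during N ✓
(K, V): K during V ✓
(L, K): L during K ✓
(L, N): L during N ✓
(L, V): L during V ✓
(P, U): P during U ✓
(S, J): S during J ✓
(S, N): S during N ✓
(S, U): S during U ✓
(S, V): S during V ✓
(W, F): W during F ✓
(W, G): W during G ✓
Count: 15.

15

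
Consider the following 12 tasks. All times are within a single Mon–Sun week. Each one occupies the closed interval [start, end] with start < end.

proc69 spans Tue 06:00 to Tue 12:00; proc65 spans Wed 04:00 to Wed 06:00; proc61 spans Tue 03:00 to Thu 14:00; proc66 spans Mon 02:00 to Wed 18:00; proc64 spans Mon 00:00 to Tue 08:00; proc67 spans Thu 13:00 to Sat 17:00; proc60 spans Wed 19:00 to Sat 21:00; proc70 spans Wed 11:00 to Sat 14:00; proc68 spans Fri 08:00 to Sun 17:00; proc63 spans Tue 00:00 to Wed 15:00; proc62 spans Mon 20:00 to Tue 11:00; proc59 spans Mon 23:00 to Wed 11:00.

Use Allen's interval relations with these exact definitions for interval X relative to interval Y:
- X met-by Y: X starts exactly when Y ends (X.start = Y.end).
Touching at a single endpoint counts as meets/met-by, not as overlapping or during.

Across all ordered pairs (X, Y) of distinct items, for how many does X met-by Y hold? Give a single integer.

1

Checking all 132 ordered pairs for relation 'met-by'; matching pairs in alphabetical order:
(proc70, proc59): proc70 met-by proc59 ✓
Count: 1.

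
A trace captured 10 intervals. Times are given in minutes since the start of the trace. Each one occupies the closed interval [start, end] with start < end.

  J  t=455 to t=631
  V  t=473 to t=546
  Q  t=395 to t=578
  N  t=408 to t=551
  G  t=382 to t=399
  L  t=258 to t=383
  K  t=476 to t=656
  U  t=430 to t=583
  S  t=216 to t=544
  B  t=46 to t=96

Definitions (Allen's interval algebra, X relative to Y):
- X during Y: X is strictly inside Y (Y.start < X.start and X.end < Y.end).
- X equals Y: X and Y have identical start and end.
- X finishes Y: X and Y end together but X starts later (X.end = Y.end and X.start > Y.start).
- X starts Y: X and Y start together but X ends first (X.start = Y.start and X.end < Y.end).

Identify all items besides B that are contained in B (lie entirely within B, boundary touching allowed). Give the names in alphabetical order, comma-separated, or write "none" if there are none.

Target B = [t=46, t=96].
G [t=382, t=399] → after → no.
J [t=455, t=631] → after → no.
K [t=476, t=656] → after → no.
L [t=258, t=383] → after → no.
N [t=408, t=551] → after → no.
Q [t=395, t=578] → after → no.
S [t=216, t=544] → after → no.
U [t=430, t=583] → after → no.
V [t=473, t=546] → after → no.
Result: none.

none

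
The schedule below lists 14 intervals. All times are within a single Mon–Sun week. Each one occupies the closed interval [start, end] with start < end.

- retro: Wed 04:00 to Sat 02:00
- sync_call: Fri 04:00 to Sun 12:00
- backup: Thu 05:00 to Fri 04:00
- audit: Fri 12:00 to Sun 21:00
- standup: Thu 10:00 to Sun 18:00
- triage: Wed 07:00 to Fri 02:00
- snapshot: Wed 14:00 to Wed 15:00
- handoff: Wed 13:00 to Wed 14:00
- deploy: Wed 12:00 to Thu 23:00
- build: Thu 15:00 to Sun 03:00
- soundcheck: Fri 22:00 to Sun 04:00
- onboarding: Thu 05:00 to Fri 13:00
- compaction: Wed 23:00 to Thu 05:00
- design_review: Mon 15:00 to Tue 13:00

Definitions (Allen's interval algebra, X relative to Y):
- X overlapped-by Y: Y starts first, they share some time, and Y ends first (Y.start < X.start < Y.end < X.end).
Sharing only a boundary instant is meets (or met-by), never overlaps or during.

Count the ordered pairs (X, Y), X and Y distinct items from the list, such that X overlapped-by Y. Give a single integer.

Checking all 182 ordered pairs for relation 'overlapped-by'; matching pairs in alphabetical order:
(audit, build): audit overlapped-by build ✓
(audit, onboarding): audit overlapped-by onboarding ✓
(audit, retro): audit overlapped-by retro ✓
(audit, standup): audit overlapped-by standup ✓
(audit, sync_call): audit overlapped-by sync_call ✓
(backup, deploy): backup overlapped-by deploy ✓
(backup, triage): backup overlapped-by triage ✓
(build, backup): build overlapped-by backup ✓
(build, deploy): build overlapped-by deploy ✓
(build, onboarding): build overlapped-by onboarding ✓
(build, retro): build overlapped-by retro ✓
(build, triage): build overlapped-by triage ✓
(onboarding, deploy): onboarding overlapped-by deploy ✓
(onboarding, triage): onboarding overlapped-by triage ✓
(soundcheck, build): soundcheck overlapped-by build ✓
(soundcheck, retro): soundcheck overlapped-by retro ✓
(standup, backup): standup overlapped-by backup ✓
(standup, deploy): standup overlapped-by deploy ✓
(standup, onboarding): standup overlapped-by onboarding ✓
(standup, retro): standup overlapped-by retro ✓
(standup, triage): standup overlapped-by triage ✓
(sync_call, build): sync_call overlapped-by build ✓
(sync_call, onboarding): sync_call overlapped-by onboarding ✓
(sync_call, retro): sync_call overlapped-by retro ✓
Count: 24.

24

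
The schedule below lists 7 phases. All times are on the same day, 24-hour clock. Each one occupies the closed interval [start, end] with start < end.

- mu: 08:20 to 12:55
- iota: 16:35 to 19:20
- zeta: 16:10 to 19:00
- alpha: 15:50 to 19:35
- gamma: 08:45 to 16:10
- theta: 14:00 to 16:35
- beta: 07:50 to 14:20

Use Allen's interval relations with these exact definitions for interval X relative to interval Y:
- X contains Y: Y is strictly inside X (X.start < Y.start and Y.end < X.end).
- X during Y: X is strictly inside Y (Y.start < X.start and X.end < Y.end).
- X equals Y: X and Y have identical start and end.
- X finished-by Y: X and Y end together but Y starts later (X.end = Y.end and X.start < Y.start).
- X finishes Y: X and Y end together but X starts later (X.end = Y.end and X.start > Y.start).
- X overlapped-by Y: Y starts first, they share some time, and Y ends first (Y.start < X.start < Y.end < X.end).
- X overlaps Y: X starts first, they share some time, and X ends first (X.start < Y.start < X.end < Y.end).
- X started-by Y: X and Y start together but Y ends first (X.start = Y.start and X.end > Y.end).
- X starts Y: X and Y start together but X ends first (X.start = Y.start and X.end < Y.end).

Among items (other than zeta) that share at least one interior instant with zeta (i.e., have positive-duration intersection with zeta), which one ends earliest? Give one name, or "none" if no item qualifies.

Target zeta = [16:10, 19:00].
alpha [15:50, 19:35] → contains → candidate.
beta [07:50, 14:20] → before → excluded.
gamma [08:45, 16:10] → meets → excluded.
iota [16:35, 19:20] → overlapped-by → candidate.
mu [08:20, 12:55] → before → excluded.
theta [14:00, 16:35] → overlaps → candidate.
Among candidates, earliest end is 16:35 → theta.

theta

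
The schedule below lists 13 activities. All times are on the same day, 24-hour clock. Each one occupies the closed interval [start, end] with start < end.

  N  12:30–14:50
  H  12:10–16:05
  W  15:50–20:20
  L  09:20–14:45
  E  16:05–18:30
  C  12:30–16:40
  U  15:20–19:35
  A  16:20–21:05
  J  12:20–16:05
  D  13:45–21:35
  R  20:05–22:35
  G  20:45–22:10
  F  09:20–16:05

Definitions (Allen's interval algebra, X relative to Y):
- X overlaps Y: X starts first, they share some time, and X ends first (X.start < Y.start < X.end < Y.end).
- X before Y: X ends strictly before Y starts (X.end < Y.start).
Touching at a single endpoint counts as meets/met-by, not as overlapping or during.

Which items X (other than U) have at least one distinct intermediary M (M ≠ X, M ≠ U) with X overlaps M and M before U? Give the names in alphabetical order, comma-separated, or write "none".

L

Target U = [15:20, 19:35].
Intermediaries M with M before U: L, N.
Via L — items with X overlaps L: none.
Via N — items with X overlaps N: L.
Union: L.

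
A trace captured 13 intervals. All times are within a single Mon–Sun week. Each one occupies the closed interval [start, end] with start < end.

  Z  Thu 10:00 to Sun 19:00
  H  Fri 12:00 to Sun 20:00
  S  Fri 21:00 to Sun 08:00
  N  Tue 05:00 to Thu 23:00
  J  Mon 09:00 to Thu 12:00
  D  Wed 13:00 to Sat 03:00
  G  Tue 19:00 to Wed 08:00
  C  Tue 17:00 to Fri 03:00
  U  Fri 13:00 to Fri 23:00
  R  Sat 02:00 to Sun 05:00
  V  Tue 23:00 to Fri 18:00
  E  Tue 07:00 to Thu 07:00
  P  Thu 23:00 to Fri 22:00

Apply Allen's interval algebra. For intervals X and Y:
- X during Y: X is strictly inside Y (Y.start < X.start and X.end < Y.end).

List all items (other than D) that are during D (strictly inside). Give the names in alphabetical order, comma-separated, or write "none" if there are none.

Target D = [Wed 13:00, Sat 03:00].
C [Tue 17:00, Fri 03:00] → overlaps → no.
E [Tue 07:00, Thu 07:00] → overlaps → no.
G [Tue 19:00, Wed 08:00] → before → no.
H [Fri 12:00, Sun 20:00] → overlapped-by → no.
J [Mon 09:00, Thu 12:00] → overlaps → no.
N [Tue 05:00, Thu 23:00] → overlaps → no.
P [Thu 23:00, Fri 22:00] → during → yes.
R [Sat 02:00, Sun 05:00] → overlapped-by → no.
S [Fri 21:00, Sun 08:00] → overlapped-by → no.
U [Fri 13:00, Fri 23:00] → during → yes.
V [Tue 23:00, Fri 18:00] → overlaps → no.
Z [Thu 10:00, Sun 19:00] → overlapped-by → no.
Result: P, U.

P, U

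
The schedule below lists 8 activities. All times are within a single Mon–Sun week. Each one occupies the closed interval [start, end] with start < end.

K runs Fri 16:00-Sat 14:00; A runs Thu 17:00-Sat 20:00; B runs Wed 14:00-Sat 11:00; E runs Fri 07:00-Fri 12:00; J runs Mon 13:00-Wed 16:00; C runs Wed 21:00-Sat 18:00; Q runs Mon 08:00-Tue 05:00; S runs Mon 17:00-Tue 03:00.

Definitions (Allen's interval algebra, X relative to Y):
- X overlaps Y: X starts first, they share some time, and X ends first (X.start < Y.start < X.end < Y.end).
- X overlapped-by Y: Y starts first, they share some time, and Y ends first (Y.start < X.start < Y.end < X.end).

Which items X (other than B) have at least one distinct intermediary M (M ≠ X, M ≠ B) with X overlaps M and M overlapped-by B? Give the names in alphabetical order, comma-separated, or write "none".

Target B = [Wed 14:00, Sat 11:00].
Intermediaries M with M overlapped-by B: A, C, K.
Via A — items with X overlaps A: C.
Via C — items with X overlaps C: none.
Via K — items with X overlaps K: none.
Union: C.

C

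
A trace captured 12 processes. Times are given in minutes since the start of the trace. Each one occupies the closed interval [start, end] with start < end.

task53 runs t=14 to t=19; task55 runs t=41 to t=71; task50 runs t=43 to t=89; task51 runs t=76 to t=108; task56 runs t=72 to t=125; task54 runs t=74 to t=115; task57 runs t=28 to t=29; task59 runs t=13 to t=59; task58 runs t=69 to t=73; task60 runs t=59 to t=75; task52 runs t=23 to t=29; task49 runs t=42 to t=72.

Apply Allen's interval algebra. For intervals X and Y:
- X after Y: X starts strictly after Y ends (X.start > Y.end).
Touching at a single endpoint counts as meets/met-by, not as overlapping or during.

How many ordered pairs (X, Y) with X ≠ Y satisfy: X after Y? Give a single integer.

Checking all 132 ordered pairs for relation 'after'; matching pairs in alphabetical order:
(task49, task52): task49 after task52 ✓
(task49, task53): task49 after task53 ✓
(task49, task57): task49 after task57 ✓
(task50, task52): task50 after task52 ✓
(task50, task53): task50 after task53 ✓
(task50, task57): task50 after task57 ✓
(task51, task49): task51 after task49 ✓
(task51, task52): task51 after task52 ✓
(task51, task53): task51 after task53 ✓
(task51, task55): task51 after task55 ✓
(task51, task57): task51 after task57 ✓
(task51, task58): task51 after task58 ✓
(task51, task59): task51 after task59 ✓
(task51, task60): task51 after task60 ✓
(task52, task53): task52 after task53 ✓
(task54, task49): task54 after task49 ✓
(task54, task52): task54 after task52 ✓
(task54, task53): task54 after task53 ✓
(task54, task55): task54 after task55 ✓
(task54, task57): task54 after task57 ✓
(task54, task58): task54 after task58 ✓
(task54, task59): task54 after task59 ✓
(task55, task52): task55 after task52 ✓
(task55, task53): task55 after task53 ✓
... plus 14 further pairs not listed.
Count: 38.

38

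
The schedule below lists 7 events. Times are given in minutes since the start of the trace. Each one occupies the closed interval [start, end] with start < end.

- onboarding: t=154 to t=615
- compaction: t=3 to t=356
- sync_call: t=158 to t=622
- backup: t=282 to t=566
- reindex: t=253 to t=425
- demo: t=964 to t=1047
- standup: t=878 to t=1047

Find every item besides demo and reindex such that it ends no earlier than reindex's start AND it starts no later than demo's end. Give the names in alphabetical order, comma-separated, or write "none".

backup, compaction, onboarding, standup, sync_call

Conditions: its end is no earlier than reindex's start (X.end >= t=253) AND its start is no later than demo's end (X.start <= t=1047).
backup: end t=566 >= t=253? ✓; start t=282 <= t=1047? ✓ → yes.
compaction: end t=356 >= t=253? ✓; start t=3 <= t=1047? ✓ → yes.
onboarding: end t=615 >= t=253? ✓; start t=154 <= t=1047? ✓ → yes.
standup: end t=1047 >= t=253? ✓; start t=878 <= t=1047? ✓ → yes.
sync_call: end t=622 >= t=253? ✓; start t=158 <= t=1047? ✓ → yes.
Result: backup, compaction, onboarding, standup, sync_call.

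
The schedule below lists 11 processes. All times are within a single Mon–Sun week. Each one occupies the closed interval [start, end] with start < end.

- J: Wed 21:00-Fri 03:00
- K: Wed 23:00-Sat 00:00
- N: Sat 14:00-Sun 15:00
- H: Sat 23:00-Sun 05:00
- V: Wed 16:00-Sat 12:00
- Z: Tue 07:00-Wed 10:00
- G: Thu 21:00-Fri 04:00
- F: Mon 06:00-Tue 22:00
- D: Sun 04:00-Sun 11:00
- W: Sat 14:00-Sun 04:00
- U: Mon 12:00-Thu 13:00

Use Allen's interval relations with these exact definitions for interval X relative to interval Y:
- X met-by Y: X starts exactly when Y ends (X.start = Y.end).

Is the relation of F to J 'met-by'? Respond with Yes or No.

No

F = [Mon 06:00, Tue 22:00], J = [Wed 21:00, Fri 03:00].
Actual relation of F to J: before.
Asked whether 'met-by' holds → No.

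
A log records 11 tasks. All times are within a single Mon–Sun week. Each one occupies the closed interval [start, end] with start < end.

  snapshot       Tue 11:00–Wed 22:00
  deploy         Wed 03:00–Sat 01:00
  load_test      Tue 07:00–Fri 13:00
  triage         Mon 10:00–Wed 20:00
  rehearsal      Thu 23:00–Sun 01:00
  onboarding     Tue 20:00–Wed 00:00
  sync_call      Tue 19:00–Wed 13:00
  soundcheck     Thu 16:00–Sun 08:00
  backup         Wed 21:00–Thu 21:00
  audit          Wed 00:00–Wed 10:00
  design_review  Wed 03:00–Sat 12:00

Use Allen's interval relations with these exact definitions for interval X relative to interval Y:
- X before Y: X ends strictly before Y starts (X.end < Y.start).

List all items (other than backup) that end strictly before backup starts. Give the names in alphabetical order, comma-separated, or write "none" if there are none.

audit, onboarding, sync_call, triage

Target backup = [Wed 21:00, Thu 21:00].
audit [Wed 00:00, Wed 10:00] → before → yes.
deploy [Wed 03:00, Sat 01:00] → contains → no.
design_review [Wed 03:00, Sat 12:00] → contains → no.
load_test [Tue 07:00, Fri 13:00] → contains → no.
onboarding [Tue 20:00, Wed 00:00] → before → yes.
rehearsal [Thu 23:00, Sun 01:00] → after → no.
snapshot [Tue 11:00, Wed 22:00] → overlaps → no.
soundcheck [Thu 16:00, Sun 08:00] → overlapped-by → no.
sync_call [Tue 19:00, Wed 13:00] → before → yes.
triage [Mon 10:00, Wed 20:00] → before → yes.
Result: audit, onboarding, sync_call, triage.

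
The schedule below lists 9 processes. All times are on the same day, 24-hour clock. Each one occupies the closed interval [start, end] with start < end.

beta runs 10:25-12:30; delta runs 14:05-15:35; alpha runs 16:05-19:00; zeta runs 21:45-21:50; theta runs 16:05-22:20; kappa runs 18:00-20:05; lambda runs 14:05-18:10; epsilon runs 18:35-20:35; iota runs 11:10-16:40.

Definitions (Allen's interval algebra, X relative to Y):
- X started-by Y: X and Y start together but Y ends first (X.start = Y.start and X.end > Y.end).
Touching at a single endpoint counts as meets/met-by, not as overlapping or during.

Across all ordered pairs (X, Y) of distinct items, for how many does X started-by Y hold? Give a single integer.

Checking all 72 ordered pairs for relation 'started-by'; matching pairs in alphabetical order:
(lambda, delta): lambda started-by delta ✓
(theta, alpha): theta started-by alpha ✓
Count: 2.

2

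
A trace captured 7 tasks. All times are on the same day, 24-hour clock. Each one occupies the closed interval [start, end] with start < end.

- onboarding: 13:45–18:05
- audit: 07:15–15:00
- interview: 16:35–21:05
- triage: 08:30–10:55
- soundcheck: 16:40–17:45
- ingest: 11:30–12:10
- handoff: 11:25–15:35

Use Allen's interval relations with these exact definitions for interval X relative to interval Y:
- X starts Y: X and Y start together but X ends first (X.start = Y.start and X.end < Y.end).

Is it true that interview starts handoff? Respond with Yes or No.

No

interview = [16:35, 21:05], handoff = [11:25, 15:35].
Actual relation of interview to handoff: after.
Asked whether 'starts' holds → No.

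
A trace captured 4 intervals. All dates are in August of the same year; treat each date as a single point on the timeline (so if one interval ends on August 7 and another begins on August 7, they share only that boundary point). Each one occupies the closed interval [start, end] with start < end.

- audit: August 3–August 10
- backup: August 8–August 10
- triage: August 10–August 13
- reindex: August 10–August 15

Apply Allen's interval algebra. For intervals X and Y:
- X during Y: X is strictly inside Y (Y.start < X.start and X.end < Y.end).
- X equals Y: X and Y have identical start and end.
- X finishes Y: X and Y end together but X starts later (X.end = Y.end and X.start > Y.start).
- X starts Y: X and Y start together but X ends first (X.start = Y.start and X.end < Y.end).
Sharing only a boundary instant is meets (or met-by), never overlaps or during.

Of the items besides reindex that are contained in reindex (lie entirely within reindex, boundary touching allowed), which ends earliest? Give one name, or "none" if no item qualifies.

triage

Target reindex = [August 10, August 15].
audit [August 3, August 10] → meets → excluded.
backup [August 8, August 10] → meets → excluded.
triage [August 10, August 13] → starts → candidate.
Among candidates, earliest end is August 13 → triage.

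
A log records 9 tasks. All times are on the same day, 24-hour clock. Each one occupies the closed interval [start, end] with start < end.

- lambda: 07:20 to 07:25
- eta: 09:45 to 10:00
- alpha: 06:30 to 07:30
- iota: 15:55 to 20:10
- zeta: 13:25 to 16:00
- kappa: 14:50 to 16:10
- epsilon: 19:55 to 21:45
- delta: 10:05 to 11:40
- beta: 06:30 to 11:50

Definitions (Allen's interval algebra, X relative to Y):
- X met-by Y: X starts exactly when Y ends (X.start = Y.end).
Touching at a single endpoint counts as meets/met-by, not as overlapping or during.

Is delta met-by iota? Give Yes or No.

delta = [10:05, 11:40], iota = [15:55, 20:10].
Actual relation of delta to iota: before.
Asked whether 'met-by' holds → No.

No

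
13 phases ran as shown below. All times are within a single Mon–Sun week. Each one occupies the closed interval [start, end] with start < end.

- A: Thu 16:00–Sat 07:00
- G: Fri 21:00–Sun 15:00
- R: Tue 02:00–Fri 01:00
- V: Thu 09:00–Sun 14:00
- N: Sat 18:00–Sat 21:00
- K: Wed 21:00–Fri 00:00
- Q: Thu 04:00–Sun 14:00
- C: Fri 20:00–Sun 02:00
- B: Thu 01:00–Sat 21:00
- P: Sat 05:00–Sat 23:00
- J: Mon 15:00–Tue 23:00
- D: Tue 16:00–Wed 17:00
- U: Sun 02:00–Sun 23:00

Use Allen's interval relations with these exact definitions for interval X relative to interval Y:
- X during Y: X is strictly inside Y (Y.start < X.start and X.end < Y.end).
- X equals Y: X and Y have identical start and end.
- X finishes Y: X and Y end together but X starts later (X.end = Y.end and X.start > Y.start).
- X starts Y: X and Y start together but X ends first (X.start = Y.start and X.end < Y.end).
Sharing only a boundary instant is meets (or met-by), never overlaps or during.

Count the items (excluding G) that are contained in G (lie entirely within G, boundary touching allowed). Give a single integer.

Target G = [Fri 21:00, Sun 15:00].
A [Thu 16:00, Sat 07:00] → overlaps → no.
B [Thu 01:00, Sat 21:00] → overlaps → no.
C [Fri 20:00, Sun 02:00] → overlaps → no.
D [Tue 16:00, Wed 17:00] → before → no.
J [Mon 15:00, Tue 23:00] → before → no.
K [Wed 21:00, Fri 00:00] → before → no.
N [Sat 18:00, Sat 21:00] → during → counts.
P [Sat 05:00, Sat 23:00] → during → counts.
Q [Thu 04:00, Sun 14:00] → overlaps → no.
R [Tue 02:00, Fri 01:00] → before → no.
U [Sun 02:00, Sun 23:00] → overlapped-by → no.
V [Thu 09:00, Sun 14:00] → overlaps → no.
Total: 2.

2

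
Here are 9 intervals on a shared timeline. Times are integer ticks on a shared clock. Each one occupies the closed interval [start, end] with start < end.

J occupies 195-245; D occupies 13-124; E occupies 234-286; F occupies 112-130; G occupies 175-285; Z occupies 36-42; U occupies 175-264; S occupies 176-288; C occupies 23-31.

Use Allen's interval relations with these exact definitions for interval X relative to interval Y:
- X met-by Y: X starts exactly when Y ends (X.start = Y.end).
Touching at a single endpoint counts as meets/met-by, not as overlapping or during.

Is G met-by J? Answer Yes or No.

No

G = [175, 285], J = [195, 245].
Actual relation of G to J: contains.
Asked whether 'met-by' holds → No.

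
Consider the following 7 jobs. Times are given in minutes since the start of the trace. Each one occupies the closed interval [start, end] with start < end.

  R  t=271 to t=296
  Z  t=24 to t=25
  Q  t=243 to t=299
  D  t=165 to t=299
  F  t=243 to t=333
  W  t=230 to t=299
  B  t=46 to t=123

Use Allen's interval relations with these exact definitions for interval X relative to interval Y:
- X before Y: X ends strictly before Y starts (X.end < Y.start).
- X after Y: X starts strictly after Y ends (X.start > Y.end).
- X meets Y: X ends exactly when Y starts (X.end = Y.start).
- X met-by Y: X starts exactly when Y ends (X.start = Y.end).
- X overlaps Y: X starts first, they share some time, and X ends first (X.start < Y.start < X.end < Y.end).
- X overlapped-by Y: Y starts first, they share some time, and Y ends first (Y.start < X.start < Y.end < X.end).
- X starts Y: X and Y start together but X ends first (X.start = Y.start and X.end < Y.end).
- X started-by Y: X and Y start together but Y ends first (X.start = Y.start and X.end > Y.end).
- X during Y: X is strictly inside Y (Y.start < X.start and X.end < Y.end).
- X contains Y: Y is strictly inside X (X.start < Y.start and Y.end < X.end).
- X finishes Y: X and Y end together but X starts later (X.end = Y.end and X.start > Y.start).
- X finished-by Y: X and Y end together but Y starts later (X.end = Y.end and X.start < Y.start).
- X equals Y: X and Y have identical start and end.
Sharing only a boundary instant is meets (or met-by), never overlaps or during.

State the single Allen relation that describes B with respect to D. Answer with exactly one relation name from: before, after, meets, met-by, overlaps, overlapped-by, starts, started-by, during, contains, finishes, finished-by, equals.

before

B = [t=46, t=123]; D = [t=165, t=299].
Compare endpoints: B.start < D.start, B.start < D.end, B.end < D.start, B.end < D.end.
That pattern is 'before'.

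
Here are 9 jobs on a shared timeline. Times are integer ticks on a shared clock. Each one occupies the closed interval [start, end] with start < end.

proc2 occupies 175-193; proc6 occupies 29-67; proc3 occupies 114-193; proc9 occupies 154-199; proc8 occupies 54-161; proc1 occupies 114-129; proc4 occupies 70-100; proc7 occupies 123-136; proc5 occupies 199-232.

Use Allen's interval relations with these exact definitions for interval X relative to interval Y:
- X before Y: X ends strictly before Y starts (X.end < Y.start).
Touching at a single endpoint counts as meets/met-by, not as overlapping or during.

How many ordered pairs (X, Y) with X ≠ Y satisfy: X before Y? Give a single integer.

Checking all 72 ordered pairs for relation 'before'; matching pairs in alphabetical order:
(proc1, proc2): proc1 before proc2 ✓
(proc1, proc5): proc1 before proc5 ✓
(proc1, proc9): proc1 before proc9 ✓
(proc2, proc5): proc2 before proc5 ✓
(proc3, proc5): proc3 before proc5 ✓
(proc4, proc1): proc4 before proc1 ✓
(proc4, proc2): proc4 before proc2 ✓
(proc4, proc3): proc4 before proc3 ✓
(proc4, proc5): proc4 before proc5 ✓
(proc4, proc7): proc4 before proc7 ✓
(proc4, proc9): proc4 before proc9 ✓
(proc6, proc1): proc6 before proc1 ✓
(proc6, proc2): proc6 before proc2 ✓
(proc6, proc3): proc6 before proc3 ✓
(proc6, proc4): proc6 before proc4 ✓
(proc6, proc5): proc6 before proc5 ✓
(proc6, proc7): proc6 before proc7 ✓
(proc6, proc9): proc6 before proc9 ✓
(proc7, proc2): proc7 before proc2 ✓
(proc7, proc5): proc7 before proc5 ✓
(proc7, proc9): proc7 before proc9 ✓
(proc8, proc2): proc8 before proc2 ✓
(proc8, proc5): proc8 before proc5 ✓
Count: 23.

23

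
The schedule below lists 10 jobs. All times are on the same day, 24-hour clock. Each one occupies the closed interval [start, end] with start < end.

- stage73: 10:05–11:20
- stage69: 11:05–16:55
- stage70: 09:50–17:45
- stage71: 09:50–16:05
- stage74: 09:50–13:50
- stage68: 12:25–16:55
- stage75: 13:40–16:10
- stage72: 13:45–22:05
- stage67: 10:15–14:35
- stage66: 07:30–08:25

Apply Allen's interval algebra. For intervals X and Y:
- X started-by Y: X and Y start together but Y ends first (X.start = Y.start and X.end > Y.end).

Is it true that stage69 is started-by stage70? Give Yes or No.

stage69 = [11:05, 16:55], stage70 = [09:50, 17:45].
Actual relation of stage69 to stage70: during.
Asked whether 'started-by' holds → No.

No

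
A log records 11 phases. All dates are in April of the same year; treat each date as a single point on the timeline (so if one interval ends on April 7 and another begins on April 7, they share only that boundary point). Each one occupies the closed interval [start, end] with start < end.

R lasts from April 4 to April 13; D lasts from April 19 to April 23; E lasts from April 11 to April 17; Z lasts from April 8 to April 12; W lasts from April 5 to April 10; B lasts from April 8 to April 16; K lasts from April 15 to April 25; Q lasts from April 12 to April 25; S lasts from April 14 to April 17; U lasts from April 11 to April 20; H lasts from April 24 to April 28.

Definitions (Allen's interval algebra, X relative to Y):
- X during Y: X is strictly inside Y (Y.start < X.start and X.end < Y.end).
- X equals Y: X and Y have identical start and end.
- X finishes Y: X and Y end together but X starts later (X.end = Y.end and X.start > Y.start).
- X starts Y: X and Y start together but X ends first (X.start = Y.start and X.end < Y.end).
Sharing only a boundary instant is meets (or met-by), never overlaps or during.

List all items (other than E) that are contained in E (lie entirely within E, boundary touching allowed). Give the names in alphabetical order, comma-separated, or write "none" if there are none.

S

Target E = [April 11, April 17].
B [April 8, April 16] → overlaps → no.
D [April 19, April 23] → after → no.
H [April 24, April 28] → after → no.
K [April 15, April 25] → overlapped-by → no.
Q [April 12, April 25] → overlapped-by → no.
R [April 4, April 13] → overlaps → no.
S [April 14, April 17] → finishes → yes.
U [April 11, April 20] → started-by → no.
W [April 5, April 10] → before → no.
Z [April 8, April 12] → overlaps → no.
Result: S.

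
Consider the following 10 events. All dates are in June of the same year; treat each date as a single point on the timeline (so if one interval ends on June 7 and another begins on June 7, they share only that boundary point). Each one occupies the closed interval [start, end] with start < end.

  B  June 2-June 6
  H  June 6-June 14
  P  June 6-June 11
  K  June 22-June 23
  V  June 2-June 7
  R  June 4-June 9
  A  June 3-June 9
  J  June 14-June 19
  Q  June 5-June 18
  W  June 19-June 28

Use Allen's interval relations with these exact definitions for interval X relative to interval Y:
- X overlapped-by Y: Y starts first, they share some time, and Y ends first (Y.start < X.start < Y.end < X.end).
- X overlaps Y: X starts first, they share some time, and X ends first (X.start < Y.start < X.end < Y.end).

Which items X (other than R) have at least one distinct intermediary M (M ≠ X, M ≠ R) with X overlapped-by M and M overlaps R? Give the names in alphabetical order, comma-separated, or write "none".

Target R = [June 4, June 9].
Intermediaries M with M overlaps R: B, V.
Via B — items with X overlapped-by B: A, Q.
Via V — items with X overlapped-by V: A, H, P, Q.
Union: A, H, P, Q.

A, H, P, Q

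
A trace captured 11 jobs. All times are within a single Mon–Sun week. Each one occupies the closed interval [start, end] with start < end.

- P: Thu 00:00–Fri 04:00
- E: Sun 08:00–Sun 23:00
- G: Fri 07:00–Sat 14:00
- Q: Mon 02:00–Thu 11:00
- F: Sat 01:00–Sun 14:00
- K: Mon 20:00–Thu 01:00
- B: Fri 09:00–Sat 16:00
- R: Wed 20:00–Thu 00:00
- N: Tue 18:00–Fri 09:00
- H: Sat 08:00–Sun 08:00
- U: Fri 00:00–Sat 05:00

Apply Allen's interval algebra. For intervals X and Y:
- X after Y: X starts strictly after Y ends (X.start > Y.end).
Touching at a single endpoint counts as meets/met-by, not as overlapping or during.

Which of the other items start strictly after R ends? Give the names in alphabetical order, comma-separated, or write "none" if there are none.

Target R = [Wed 20:00, Thu 00:00].
B [Fri 09:00, Sat 16:00] → after → yes.
E [Sun 08:00, Sun 23:00] → after → yes.
F [Sat 01:00, Sun 14:00] → after → yes.
G [Fri 07:00, Sat 14:00] → after → yes.
H [Sat 08:00, Sun 08:00] → after → yes.
K [Mon 20:00, Thu 01:00] → contains → no.
N [Tue 18:00, Fri 09:00] → contains → no.
P [Thu 00:00, Fri 04:00] → met-by → no.
Q [Mon 02:00, Thu 11:00] → contains → no.
U [Fri 00:00, Sat 05:00] → after → yes.
Result: B, E, F, G, H, U.

B, E, F, G, H, U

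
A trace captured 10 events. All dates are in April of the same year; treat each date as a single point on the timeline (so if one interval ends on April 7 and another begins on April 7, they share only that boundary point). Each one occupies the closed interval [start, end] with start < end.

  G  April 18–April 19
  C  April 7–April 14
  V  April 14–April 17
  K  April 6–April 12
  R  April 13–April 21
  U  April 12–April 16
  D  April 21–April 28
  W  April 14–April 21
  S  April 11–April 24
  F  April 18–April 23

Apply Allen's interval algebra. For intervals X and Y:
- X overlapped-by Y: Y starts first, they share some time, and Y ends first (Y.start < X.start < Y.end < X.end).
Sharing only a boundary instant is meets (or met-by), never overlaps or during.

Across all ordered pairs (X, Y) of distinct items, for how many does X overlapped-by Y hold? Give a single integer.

12

Checking all 90 ordered pairs for relation 'overlapped-by'; matching pairs in alphabetical order:
(C, K): C overlapped-by K ✓
(D, F): D overlapped-by F ✓
(D, S): D overlapped-by S ✓
(F, R): F overlapped-by R ✓
(F, W): F overlapped-by W ✓
(R, C): R overlapped-by C ✓
(R, U): R overlapped-by U ✓
(S, C): S overlapped-by C ✓
(S, K): S overlapped-by K ✓
(U, C): U overlapped-by C ✓
(V, U): V overlapped-by U ✓
(W, U): W overlapped-by U ✓
Count: 12.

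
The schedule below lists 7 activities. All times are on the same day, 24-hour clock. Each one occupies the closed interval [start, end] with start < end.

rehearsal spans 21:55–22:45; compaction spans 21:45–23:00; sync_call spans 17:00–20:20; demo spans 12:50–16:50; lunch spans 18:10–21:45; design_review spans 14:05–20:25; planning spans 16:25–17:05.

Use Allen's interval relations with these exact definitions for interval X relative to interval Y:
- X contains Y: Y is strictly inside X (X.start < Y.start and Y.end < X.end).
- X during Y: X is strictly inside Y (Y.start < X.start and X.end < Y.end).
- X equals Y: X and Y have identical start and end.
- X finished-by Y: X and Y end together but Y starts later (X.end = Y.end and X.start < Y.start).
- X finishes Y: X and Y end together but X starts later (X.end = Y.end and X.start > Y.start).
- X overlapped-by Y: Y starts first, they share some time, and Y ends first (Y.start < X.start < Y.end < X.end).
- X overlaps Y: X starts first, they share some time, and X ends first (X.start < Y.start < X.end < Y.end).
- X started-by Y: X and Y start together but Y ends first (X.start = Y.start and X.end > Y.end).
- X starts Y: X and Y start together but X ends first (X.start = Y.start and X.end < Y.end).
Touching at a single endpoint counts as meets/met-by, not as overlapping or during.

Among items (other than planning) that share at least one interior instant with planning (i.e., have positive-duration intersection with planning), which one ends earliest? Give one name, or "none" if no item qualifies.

Target planning = [16:25, 17:05].
compaction [21:45, 23:00] → after → excluded.
demo [12:50, 16:50] → overlaps → candidate.
design_review [14:05, 20:25] → contains → candidate.
lunch [18:10, 21:45] → after → excluded.
rehearsal [21:55, 22:45] → after → excluded.
sync_call [17:00, 20:20] → overlapped-by → candidate.
Among candidates, earliest end is 16:50 → demo.

demo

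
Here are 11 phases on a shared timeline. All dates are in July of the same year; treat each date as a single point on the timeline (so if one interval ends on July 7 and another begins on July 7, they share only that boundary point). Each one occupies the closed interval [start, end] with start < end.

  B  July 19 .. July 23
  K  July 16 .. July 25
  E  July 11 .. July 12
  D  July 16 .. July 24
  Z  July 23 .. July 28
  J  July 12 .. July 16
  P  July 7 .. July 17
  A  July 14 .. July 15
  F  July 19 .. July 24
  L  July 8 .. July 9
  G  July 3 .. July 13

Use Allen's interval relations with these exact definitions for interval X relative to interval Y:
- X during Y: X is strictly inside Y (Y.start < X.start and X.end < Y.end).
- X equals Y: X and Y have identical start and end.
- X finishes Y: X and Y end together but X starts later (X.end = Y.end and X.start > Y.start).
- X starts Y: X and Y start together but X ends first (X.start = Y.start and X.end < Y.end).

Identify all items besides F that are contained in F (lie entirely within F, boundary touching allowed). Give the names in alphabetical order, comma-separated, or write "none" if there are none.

B

Target F = [July 19, July 24].
A [July 14, July 15] → before → no.
B [July 19, July 23] → starts → yes.
D [July 16, July 24] → finished-by → no.
E [July 11, July 12] → before → no.
G [July 3, July 13] → before → no.
J [July 12, July 16] → before → no.
K [July 16, July 25] → contains → no.
L [July 8, July 9] → before → no.
P [July 7, July 17] → before → no.
Z [July 23, July 28] → overlapped-by → no.
Result: B.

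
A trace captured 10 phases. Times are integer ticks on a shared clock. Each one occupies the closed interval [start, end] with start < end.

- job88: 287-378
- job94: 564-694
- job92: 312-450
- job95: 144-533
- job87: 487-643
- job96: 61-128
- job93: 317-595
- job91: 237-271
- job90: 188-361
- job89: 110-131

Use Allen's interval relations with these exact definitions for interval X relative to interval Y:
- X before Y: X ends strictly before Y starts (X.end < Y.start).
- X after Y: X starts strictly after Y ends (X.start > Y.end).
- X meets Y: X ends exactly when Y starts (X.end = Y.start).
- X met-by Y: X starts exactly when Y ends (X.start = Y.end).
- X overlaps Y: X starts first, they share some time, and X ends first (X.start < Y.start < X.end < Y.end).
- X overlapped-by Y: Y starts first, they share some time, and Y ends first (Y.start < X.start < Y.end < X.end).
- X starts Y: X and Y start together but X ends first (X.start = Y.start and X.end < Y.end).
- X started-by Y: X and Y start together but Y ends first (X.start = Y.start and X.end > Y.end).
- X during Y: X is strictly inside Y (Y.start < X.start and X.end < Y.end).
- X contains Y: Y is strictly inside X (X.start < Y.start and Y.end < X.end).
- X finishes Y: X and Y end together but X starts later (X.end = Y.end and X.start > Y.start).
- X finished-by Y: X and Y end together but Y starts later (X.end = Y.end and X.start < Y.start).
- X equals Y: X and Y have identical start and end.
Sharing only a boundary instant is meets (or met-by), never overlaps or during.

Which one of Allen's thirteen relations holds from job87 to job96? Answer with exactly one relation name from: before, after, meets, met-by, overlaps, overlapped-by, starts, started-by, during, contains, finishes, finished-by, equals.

job87 = [487, 643]; job96 = [61, 128].
Compare endpoints: job87.start > job96.start, job87.start > job96.end, job87.end > job96.start, job87.end > job96.end.
That pattern is 'after'.

after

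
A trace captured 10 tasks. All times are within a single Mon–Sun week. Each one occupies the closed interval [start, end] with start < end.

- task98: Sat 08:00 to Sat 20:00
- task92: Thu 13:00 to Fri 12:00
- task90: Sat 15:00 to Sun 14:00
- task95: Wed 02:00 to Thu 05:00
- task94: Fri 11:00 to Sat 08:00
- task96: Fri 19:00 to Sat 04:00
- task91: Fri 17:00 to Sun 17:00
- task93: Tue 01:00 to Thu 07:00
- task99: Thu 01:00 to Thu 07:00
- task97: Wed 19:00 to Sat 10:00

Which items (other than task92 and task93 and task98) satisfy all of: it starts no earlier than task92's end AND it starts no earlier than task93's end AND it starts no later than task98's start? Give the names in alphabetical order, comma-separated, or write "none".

Conditions: its start is no earlier than task92's end (X.start >= Fri 12:00) AND its start is no earlier than task93's end (X.start >= Thu 07:00) AND its start is no later than task98's start (X.start <= Sat 08:00).
task90: start Sat 15:00 >= Fri 12:00? ✓; start Sat 15:00 >= Thu 07:00? ✓; start Sat 15:00 <= Sat 08:00? ✗ → no.
task91: start Fri 17:00 >= Fri 12:00? ✓; start Fri 17:00 >= Thu 07:00? ✓; start Fri 17:00 <= Sat 08:00? ✓ → yes.
task94: start Fri 11:00 >= Fri 12:00? ✗; start Fri 11:00 >= Thu 07:00? ✓; start Fri 11:00 <= Sat 08:00? ✓ → no.
task95: start Wed 02:00 >= Fri 12:00? ✗; start Wed 02:00 >= Thu 07:00? ✗; start Wed 02:00 <= Sat 08:00? ✓ → no.
task96: start Fri 19:00 >= Fri 12:00? ✓; start Fri 19:00 >= Thu 07:00? ✓; start Fri 19:00 <= Sat 08:00? ✓ → yes.
task97: start Wed 19:00 >= Fri 12:00? ✗; start Wed 19:00 >= Thu 07:00? ✗; start Wed 19:00 <= Sat 08:00? ✓ → no.
task99: start Thu 01:00 >= Fri 12:00? ✗; start Thu 01:00 >= Thu 07:00? ✗; start Thu 01:00 <= Sat 08:00? ✓ → no.
Result: task91, task96.

task91, task96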